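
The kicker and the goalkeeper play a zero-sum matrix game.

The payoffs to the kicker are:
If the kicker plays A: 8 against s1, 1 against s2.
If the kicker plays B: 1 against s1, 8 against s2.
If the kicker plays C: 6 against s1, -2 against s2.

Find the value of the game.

Row C is strictly dominated by row A, so the kicker never plays it.
The remaining 2×2 game on (A, B) × (s1, s2) has no saddle point. Let the kicker play A with probability p; indifference gives 8p + (1−p) = p + 8(1−p), so p = 1/2.
Similarly the goalkeeper's optimal q on s1 is 1/2, and the value is 8·(1/2) + (1)·(1/2) = 9/2.

9/2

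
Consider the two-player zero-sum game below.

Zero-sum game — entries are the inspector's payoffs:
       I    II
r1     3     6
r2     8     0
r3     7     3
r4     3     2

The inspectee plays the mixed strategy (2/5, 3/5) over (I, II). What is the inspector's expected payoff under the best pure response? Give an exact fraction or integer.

24/5

r1: (3)·(2/5) + (6)·(3/5) = 24/5.
r2: (8)·(2/5) + (0)·(3/5) = 16/5.
r3: (7)·(2/5) + (3)·(3/5) = 23/5.
r4: (3)·(2/5) + (2)·(3/5) = 12/5.
The best pure response is r1 with expected payoff 24/5.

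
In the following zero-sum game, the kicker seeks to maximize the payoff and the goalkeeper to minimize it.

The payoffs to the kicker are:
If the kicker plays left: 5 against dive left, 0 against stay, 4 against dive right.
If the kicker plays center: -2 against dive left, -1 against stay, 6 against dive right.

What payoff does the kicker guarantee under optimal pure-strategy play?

Row minima: 0, -2 → the kicker's maximin is 0.
Column maxima: 5, 0, 6 → the goalkeeper's minimax is 0.
They coincide at (left, stay), so the value is 0.

0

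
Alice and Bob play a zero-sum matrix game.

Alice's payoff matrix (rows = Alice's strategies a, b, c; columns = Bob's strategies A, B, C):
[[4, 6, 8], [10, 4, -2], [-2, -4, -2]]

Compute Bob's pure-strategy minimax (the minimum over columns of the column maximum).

The worst case (largest entry) in each column is A: 10, B: 6, C: 8.
The best (smallest) of these is 6.

6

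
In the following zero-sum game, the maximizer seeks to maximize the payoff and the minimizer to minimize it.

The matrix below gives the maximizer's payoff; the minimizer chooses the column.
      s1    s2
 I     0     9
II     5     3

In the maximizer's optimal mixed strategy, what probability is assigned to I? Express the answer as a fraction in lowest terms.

2/11

Row minima are 0 and 3, so the maximizer's maximin is 3; column maxima are 5 and 9, so the minimizer's minimax is 5. These differ, so the equilibrium is in mixed strategies.
Let the maximizer play I with probability p. The minimizer is indifferent when 5(1−p) = 9p + 3(1−p), giving p = 2/11.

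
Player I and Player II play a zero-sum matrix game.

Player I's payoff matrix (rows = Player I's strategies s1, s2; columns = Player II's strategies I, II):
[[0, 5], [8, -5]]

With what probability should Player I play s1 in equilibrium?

Row minima are 0 and -5, so Player I's maximin is 0; column maxima are 8 and 5, so Player II's minimax is 5. These differ, so the equilibrium is in mixed strategies.
Let Player I play s1 with probability p. Player II is indifferent when 8(1−p) = 5p − 5(1−p), giving p = 13/18.

13/18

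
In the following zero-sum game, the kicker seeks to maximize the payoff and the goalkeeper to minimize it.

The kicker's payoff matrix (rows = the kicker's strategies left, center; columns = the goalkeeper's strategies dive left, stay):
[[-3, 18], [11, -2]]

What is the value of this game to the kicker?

96/17

Row minima are -3 and -2, so the kicker's maximin is -2; column maxima are 11 and 18, so the goalkeeper's minimax is 11. These differ, so the equilibrium is in mixed strategies.
Let the kicker play left with probability p. The goalkeeper is indifferent when −3p + 11(1−p) = 18p − 2(1−p), giving p = 13/34.
Let the goalkeeper play dive left with probability q. The kicker is indifferent when −3q + 18(1−q) = 11q − 2(1−q), giving q = 10/17.
The value is -3·(10/17) + (18)·(7/17) = 96/17.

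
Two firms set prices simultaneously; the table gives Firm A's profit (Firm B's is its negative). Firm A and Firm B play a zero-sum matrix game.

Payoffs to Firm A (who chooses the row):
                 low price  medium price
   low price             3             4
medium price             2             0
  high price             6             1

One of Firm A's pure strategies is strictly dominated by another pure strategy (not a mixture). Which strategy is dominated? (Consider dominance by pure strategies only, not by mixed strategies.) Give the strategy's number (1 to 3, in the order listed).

2

Compare medium price with low price: 3 > 2, 4 > 0.
So low price strictly dominates medium price for Firm A; medium price is strictly dominated.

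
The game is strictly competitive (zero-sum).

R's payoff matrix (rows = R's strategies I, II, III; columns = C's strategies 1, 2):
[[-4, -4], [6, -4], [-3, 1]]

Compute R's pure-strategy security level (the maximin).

-3

The worst-case payoff for each row is I: -4, II: -4, III: -3.
The best of these is -3.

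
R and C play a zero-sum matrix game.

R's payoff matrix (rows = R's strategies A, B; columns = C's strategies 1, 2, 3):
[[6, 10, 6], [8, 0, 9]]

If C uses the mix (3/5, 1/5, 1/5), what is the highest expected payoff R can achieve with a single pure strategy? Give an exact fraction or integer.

A: (6)·(3/5) + (10)·(1/5) + (6)·(1/5) = 34/5.
B: (8)·(3/5) + (0)·(1/5) + (9)·(1/5) = 33/5.
The best pure response is A with expected payoff 34/5.

34/5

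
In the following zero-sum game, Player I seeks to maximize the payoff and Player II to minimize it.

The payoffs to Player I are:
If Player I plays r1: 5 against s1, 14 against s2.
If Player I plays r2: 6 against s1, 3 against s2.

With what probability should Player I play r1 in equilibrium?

1/4

Row minima are 5 and 3, so Player I's maximin is 5; column maxima are 6 and 14, so Player II's minimax is 6. These differ, so the equilibrium is in mixed strategies.
Let Player I play r1 with probability p. Player II is indifferent when 5p + 6(1−p) = 14p + 3(1−p), giving p = 1/4.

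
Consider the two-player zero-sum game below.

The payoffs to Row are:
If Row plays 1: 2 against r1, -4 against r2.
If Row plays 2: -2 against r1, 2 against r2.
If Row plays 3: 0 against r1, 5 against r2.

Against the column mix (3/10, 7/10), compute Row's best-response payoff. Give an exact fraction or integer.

7/2

1: (2)·(3/10) + (-4)·(7/10) = -11/5.
2: (-2)·(3/10) + (2)·(7/10) = 4/5.
3: (0)·(3/10) + (5)·(7/10) = 7/2.
The best pure response is 3 with expected payoff 7/2.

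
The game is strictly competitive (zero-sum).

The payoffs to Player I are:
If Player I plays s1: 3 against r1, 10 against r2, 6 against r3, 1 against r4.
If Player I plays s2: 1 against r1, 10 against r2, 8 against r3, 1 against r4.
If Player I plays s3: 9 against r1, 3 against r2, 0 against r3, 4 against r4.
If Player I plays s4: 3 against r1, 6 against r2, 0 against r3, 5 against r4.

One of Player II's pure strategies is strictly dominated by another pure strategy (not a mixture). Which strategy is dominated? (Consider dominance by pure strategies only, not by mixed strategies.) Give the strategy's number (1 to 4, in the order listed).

Player II prefers columns that give Player I less. Compare r2 with r3: 6 < 10, 8 < 10, 0 < 3, 0 < 6.
So r3 strictly dominates r2 for Player II; r2 is strictly dominated.

2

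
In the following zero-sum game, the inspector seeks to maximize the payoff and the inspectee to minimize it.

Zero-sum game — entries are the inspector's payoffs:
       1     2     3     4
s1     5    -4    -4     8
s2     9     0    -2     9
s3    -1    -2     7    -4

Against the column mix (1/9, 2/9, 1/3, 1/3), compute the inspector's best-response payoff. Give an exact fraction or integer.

s1: (5)·(1/9) + (-4)·(2/9) + (-4)·(1/3) + (8)·(1/3) = 1.
s2: (9)·(1/9) + (0)·(2/9) + (-2)·(1/3) + (9)·(1/3) = 10/3.
s3: (-1)·(1/9) + (-2)·(2/9) + (7)·(1/3) + (-4)·(1/3) = 4/9.
The best pure response is s2 with expected payoff 10/3.

10/3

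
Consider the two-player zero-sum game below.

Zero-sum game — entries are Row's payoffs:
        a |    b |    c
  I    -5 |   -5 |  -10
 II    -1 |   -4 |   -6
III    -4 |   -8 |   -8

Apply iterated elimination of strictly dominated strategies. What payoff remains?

-6

Row I is strictly dominated by row II (-1>-5, -4>-5, -6>-10); eliminate I.
Row III is strictly dominated by row II (-1>-4, -4>-8, -6>-8); eliminate III.
Column a is strictly dominated by b for Column (-4<-1); eliminate a.
Column b is strictly dominated by c for Column (-6<-4); eliminate b.
Only (II, c) remains, with payoff -6.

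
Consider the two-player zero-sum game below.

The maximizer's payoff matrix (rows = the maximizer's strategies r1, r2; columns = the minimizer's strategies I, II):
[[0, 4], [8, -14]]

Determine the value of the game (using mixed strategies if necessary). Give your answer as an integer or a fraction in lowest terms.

16/13

Row minima are 0 and -14, so the maximizer's maximin is 0; column maxima are 8 and 4, so the minimizer's minimax is 4. These differ, so the equilibrium is in mixed strategies.
Let the maximizer play r1 with probability p. The minimizer is indifferent when 8(1−p) = 4p − 14(1−p), giving p = 11/13.
Let the minimizer play I with probability q. The maximizer is indifferent when 4(1−q) = 8q − 14(1−q), giving q = 9/13.
The value is 0·(9/13) + (4)·(4/13) = 16/13.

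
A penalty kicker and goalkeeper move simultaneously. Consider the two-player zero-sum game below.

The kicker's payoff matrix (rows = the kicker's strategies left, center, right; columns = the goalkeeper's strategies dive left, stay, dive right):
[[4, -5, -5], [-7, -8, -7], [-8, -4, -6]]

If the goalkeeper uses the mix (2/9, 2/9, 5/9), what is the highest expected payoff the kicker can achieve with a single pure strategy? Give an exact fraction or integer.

left: (4)·(2/9) + (-5)·(2/9) + (-5)·(5/9) = -3.
center: (-7)·(2/9) + (-8)·(2/9) + (-7)·(5/9) = -65/9.
right: (-8)·(2/9) + (-4)·(2/9) + (-6)·(5/9) = -6.
The best pure response is left with expected payoff -3.

-3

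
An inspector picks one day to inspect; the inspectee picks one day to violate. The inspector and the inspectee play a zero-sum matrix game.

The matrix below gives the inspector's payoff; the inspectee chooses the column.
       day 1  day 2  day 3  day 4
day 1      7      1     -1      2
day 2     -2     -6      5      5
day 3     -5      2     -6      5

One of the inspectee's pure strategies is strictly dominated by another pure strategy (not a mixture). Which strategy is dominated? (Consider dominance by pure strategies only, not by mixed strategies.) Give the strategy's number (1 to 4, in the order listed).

4

The inspectee prefers columns that give the inspector less. Compare day 4 with day 2: 1 < 2, -6 < 5, 2 < 5.
So day 2 strictly dominates day 4 for the inspectee; day 4 is strictly dominated.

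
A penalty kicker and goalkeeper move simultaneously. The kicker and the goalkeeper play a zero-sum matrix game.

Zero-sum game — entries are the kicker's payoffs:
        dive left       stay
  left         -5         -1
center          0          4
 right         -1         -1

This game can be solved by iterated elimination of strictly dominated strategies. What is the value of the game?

Row right is strictly dominated by row center (0>-1, 4>-1); eliminate right.
Column stay is strictly dominated by dive left for the goalkeeper (-5<-1, 0<4); eliminate stay.
Row left is strictly dominated by row center (0>-5); eliminate left.
Only (center, dive left) remains, with payoff 0.

0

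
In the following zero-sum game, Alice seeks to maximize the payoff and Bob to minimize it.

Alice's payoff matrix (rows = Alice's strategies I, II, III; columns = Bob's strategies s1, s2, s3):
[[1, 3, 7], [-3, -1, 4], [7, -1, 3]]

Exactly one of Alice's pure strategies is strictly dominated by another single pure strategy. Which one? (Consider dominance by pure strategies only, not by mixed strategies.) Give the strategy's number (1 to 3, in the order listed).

2

Compare II with I: 1 > -3, 3 > -1, 7 > 4.
So I strictly dominates II for Alice; II is strictly dominated.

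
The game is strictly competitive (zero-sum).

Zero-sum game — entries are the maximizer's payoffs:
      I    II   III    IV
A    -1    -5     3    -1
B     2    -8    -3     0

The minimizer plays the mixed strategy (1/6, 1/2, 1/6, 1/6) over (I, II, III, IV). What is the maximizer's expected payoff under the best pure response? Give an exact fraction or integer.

-7/3

A: (-1)·(1/6) + (-5)·(1/2) + (3)·(1/6) + (-1)·(1/6) = -7/3.
B: (2)·(1/6) + (-8)·(1/2) + (-3)·(1/6) + (0)·(1/6) = -25/6.
The best pure response is A with expected payoff -7/3.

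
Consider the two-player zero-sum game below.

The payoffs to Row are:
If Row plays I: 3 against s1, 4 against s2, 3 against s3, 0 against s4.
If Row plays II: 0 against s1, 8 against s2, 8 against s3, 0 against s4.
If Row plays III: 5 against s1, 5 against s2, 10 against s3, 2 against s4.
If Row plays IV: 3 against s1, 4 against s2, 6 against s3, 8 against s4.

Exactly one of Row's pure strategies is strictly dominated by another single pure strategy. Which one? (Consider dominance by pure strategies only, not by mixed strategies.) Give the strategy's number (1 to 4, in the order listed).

1

Compare I with III: 5 > 3, 5 > 4, 10 > 3, 2 > 0.
So III strictly dominates I for Row; I is strictly dominated.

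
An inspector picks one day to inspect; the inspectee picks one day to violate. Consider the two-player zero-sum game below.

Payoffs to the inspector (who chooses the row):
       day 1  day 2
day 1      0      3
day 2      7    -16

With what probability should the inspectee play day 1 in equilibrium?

Row minima are 0 and -16, so the inspector's maximin is 0; column maxima are 7 and 3, so the inspectee's minimax is 3. These differ, so the equilibrium is in mixed strategies.
Let the inspectee play day 1 with probability q. The inspector is indifferent when 3(1−q) = 7q − 16(1−q), giving q = 19/26.

19/26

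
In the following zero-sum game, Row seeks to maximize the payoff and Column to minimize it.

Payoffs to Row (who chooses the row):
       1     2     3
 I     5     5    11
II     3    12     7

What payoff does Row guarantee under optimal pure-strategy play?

Row minima: 5, 3 → Row's maximin is 5.
Column maxima: 5, 12, 11 → Column's minimax is 5.
They coincide at (I, 1), so the value is 5.

5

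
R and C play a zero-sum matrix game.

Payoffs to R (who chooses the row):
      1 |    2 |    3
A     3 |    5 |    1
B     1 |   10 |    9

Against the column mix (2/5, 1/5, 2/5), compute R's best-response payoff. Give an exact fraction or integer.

A: (3)·(2/5) + (5)·(1/5) + (1)·(2/5) = 13/5.
B: (1)·(2/5) + (10)·(1/5) + (9)·(2/5) = 6.
The best pure response is B with expected payoff 6.

6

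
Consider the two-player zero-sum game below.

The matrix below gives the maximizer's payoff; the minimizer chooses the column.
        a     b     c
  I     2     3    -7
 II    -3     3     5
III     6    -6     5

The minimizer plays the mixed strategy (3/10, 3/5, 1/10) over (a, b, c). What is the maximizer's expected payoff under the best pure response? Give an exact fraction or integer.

17/10

I: (2)·(3/10) + (3)·(3/5) + (-7)·(1/10) = 17/10.
II: (-3)·(3/10) + (3)·(3/5) + (5)·(1/10) = 7/5.
III: (6)·(3/10) + (-6)·(3/5) + (5)·(1/10) = -13/10.
The best pure response is I with expected payoff 17/10.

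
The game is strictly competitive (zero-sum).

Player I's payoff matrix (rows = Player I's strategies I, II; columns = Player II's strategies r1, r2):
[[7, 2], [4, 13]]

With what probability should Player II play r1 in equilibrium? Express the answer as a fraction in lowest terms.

11/14

Row minima are 2 and 4, so Player I's maximin is 4; column maxima are 7 and 13, so Player II's minimax is 7. These differ, so the equilibrium is in mixed strategies.
Let Player II play r1 with probability q. Player I is indifferent when 7q + 2(1−q) = 4q + 13(1−q), giving q = 11/14.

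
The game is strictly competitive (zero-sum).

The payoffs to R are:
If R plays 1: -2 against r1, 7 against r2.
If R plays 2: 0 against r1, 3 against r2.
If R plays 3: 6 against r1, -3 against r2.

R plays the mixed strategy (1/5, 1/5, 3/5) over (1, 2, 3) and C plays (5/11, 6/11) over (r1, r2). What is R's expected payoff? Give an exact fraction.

86/55

Against (5/11, 6/11), each row's expected payoff is 1: 32/11; 2: 18/11; 3: 12/11.
Taking the (1/5, 1/5, 3/5)-weighted average: (1/5)·(32/11) + (1/5)·(18/11) + (3/5)·(12/11) = 86/55.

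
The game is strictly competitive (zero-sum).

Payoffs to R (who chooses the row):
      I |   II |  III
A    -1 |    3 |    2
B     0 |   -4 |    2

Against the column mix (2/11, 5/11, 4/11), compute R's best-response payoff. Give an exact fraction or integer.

A: (-1)·(2/11) + (3)·(5/11) + (2)·(4/11) = 21/11.
B: (0)·(2/11) + (-4)·(5/11) + (2)·(4/11) = -12/11.
The best pure response is A with expected payoff 21/11.

21/11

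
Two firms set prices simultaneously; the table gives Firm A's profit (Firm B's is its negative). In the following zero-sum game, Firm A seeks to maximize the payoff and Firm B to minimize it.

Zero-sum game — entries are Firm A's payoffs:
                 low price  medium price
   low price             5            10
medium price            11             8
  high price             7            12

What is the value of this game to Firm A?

19/2

Row low price is strictly dominated by row high price, so Firm A never plays it.
The remaining 2×2 game on (medium price, high price) × (low price, medium price) has no saddle point. Let Firm A play medium price with probability p; indifference gives 11p + 7(1−p) = 8p + 12(1−p), so p = 5/8.
Similarly Firm B's optimal q on low price is 1/2, and the value is 11·(1/2) + (8)·(1/2) = 19/2.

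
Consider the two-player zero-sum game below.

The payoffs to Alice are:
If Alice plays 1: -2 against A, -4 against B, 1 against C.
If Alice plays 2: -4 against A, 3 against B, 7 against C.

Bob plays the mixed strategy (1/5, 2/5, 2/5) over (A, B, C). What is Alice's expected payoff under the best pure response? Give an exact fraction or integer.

16/5

1: (-2)·(1/5) + (-4)·(2/5) + (1)·(2/5) = -8/5.
2: (-4)·(1/5) + (3)·(2/5) + (7)·(2/5) = 16/5.
The best pure response is 2 with expected payoff 16/5.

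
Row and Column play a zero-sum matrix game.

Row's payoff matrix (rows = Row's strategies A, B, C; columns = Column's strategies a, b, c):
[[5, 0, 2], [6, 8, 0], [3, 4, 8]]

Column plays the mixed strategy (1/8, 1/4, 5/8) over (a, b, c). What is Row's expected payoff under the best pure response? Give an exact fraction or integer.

A: (5)·(1/8) + (0)·(1/4) + (2)·(5/8) = 15/8.
B: (6)·(1/8) + (8)·(1/4) + (0)·(5/8) = 11/4.
C: (3)·(1/8) + (4)·(1/4) + (8)·(5/8) = 51/8.
The best pure response is C with expected payoff 51/8.

51/8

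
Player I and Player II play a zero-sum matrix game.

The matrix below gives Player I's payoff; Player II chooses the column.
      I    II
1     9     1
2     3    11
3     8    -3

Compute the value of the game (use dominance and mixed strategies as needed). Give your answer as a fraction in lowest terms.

Row 3 is strictly dominated by row 1, so Player I never plays it.
The remaining 2×2 game on (1, 2) × (I, II) has no saddle point. Let Player I play 1 with probability p; indifference gives 9p + 3(1−p) = p + 11(1−p), so p = 1/2.
Similarly Player II's optimal q on I is 5/8, and the value is 9·(5/8) + (1)·(3/8) = 6.

6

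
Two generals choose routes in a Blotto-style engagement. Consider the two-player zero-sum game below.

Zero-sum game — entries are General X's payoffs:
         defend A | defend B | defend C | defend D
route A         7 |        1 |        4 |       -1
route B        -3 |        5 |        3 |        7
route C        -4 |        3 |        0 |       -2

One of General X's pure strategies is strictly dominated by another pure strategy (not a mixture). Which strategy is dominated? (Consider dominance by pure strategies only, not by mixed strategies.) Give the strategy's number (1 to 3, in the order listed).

Compare route C with route B: -3 > -4, 5 > 3, 3 > 0, 7 > -2.
So route B strictly dominates route C for General X; route C is strictly dominated.

3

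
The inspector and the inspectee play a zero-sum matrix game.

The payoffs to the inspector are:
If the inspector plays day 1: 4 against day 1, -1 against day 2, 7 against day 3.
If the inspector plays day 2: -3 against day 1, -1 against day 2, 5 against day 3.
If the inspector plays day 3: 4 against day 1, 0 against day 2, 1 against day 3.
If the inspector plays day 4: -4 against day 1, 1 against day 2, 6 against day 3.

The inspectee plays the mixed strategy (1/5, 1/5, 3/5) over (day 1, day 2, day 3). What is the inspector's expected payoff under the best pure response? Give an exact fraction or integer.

day 1: (4)·(1/5) + (-1)·(1/5) + (7)·(3/5) = 24/5.
day 2: (-3)·(1/5) + (-1)·(1/5) + (5)·(3/5) = 11/5.
day 3: (4)·(1/5) + (0)·(1/5) + (1)·(3/5) = 7/5.
day 4: (-4)·(1/5) + (1)·(1/5) + (6)·(3/5) = 3.
The best pure response is day 1 with expected payoff 24/5.

24/5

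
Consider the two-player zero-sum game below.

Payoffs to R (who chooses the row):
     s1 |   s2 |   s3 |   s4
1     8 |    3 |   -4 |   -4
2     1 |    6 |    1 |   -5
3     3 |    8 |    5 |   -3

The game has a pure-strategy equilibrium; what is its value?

-3

Row minima: -4, -5, -3 → R's maximin is -3.
Column maxima: 8, 8, 5, -3 → C's minimax is -3.
They coincide at (3, s4), so the value is -3.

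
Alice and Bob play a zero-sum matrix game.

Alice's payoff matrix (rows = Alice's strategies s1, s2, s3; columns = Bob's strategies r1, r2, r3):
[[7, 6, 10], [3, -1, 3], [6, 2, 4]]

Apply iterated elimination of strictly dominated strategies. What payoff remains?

6

Column r1 is strictly dominated by r2 for Bob (6<7, -1<3, 2<6); eliminate r1.
Row s3 is strictly dominated by row s1 (6>2, 10>4); eliminate s3.
Column r3 is strictly dominated by r2 for Bob (6<10, -1<3); eliminate r3.
Row s2 is strictly dominated by row s1 (6>-1); eliminate s2.
Only (s1, r2) remains, with payoff 6.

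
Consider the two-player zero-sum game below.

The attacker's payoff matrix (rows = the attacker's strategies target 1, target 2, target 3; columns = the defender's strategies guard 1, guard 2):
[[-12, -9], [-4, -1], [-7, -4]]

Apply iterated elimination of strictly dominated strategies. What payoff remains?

Column guard 2 is strictly dominated by guard 1 for the defender (-12<-9, -4<-1, -7<-4); eliminate guard 2.
Row target 3 is strictly dominated by row target 2 (-4>-7); eliminate target 3.
Row target 1 is strictly dominated by row target 2 (-4>-12); eliminate target 1.
Only (target 2, guard 1) remains, with payoff -4.

-4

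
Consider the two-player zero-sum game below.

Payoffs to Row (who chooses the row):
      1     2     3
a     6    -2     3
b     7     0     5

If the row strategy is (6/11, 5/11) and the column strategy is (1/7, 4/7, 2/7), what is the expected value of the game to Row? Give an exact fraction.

Against (1/7, 4/7, 2/7), each row's expected payoff is a: 4/7; b: 17/7.
Taking the (6/11, 5/11)-weighted average: (6/11)·(4/7) + (5/11)·(17/7) = 109/77.

109/77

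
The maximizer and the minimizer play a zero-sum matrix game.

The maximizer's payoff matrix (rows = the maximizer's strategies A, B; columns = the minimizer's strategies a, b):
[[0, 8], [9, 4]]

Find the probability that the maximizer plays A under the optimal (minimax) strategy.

Row minima are 0 and 4, so the maximizer's maximin is 4; column maxima are 9 and 8, so the minimizer's minimax is 8. These differ, so the equilibrium is in mixed strategies.
Let the maximizer play A with probability p. The minimizer is indifferent when 9(1−p) = 8p + 4(1−p), giving p = 5/13.

5/13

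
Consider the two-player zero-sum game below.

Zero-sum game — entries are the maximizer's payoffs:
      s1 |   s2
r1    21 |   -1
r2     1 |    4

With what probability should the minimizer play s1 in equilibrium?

Row minima are -1 and 1, so the maximizer's maximin is 1; column maxima are 21 and 4, so the minimizer's minimax is 4. These differ, so the equilibrium is in mixed strategies.
Let the minimizer play s1 with probability q. The maximizer is indifferent when 21q − (1−q) = q + 4(1−q), giving q = 1/5.

1/5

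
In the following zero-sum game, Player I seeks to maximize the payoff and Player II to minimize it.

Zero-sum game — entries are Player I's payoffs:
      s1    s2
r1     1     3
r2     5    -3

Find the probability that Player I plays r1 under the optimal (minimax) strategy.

Row minima are 1 and -3, so Player I's maximin is 1; column maxima are 5 and 3, so Player II's minimax is 3. These differ, so the equilibrium is in mixed strategies.
Let Player I play r1 with probability p. Player II is indifferent when p + 5(1−p) = 3p − 3(1−p), giving p = 4/5.

4/5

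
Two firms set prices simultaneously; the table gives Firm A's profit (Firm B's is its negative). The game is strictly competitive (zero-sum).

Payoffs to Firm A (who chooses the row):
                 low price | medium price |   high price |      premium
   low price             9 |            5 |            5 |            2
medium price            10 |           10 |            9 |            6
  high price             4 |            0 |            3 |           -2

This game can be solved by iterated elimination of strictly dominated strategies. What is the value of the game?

Column high price is strictly dominated by premium for Firm B (2<5, 6<9, -2<3); eliminate high price.
Row low price is strictly dominated by row medium price (10>9, 10>5, 6>2); eliminate low price.
Column medium price is strictly dominated by premium for Firm B (6<10, -2<0); eliminate medium price.
Column low price is strictly dominated by premium for Firm B (6<10, -2<4); eliminate low price.
Row high price is strictly dominated by row medium price (6>-2); eliminate high price.
Only (medium price, premium) remains, with payoff 6.

6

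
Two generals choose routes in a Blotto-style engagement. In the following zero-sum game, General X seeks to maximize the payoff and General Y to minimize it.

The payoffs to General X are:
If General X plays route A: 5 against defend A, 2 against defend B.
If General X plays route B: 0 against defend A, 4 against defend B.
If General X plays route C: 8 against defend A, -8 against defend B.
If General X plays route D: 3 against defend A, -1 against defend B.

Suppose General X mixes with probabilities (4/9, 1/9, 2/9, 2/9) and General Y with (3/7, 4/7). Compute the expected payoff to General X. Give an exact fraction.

34/21

Against (3/7, 4/7), each row's expected payoff is route A: 23/7; route B: 16/7; route C: -8/7; route D: 5/7.
Taking the (4/9, 1/9, 2/9, 2/9)-weighted average: (4/9)·(23/7) + (1/9)·(16/7) + (2/9)·(-8/7) + (2/9)·(5/7) = 34/21.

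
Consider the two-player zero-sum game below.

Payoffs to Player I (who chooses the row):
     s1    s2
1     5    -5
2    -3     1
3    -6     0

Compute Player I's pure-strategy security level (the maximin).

The worst-case payoff for each row is 1: -5, 2: -3, 3: -6.
The best of these is -3.

-3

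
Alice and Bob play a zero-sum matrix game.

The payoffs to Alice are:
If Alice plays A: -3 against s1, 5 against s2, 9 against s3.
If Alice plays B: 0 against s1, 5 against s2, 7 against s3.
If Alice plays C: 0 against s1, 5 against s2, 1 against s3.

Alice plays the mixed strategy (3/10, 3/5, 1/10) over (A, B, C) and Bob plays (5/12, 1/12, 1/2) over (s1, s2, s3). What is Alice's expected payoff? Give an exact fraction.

Against (5/12, 1/12, 1/2), each row's expected payoff is A: 11/3; B: 47/12; C: 11/12.
Taking the (3/10, 3/5, 1/10)-weighted average: (3/10)·(11/3) + (3/5)·(47/12) + (1/10)·(11/12) = 85/24.

85/24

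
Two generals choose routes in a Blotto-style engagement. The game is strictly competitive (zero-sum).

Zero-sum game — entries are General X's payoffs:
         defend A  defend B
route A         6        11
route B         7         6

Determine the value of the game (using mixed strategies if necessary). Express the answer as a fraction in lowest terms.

Row minima are 6 and 6, so General X's maximin is 6; column maxima are 7 and 11, so General Y's minimax is 7. These differ, so the equilibrium is in mixed strategies.
Let General X play route A with probability p. General Y is indifferent when 6p + 7(1−p) = 11p + 6(1−p), giving p = 1/6.
Let General Y play defend A with probability q. General X is indifferent when 6q + 11(1−q) = 7q + 6(1−q), giving q = 5/6.
The value is 6·(5/6) + (11)·(1/6) = 41/6.

41/6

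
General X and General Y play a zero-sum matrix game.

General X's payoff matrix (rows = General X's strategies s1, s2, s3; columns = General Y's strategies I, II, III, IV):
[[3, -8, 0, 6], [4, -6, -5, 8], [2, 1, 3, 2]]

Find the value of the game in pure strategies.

Row minima: -8, -6, 1 → General X's maximin is 1.
Column maxima: 4, 1, 3, 8 → General Y's minimax is 1.
They coincide at (s3, II), so the value is 1.

1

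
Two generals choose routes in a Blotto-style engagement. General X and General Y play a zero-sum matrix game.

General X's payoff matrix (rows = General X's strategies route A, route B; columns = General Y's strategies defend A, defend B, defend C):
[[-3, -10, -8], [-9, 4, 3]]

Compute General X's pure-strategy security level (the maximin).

The worst-case payoff for each row is route A: -10, route B: -9.
The best of these is -9.

-9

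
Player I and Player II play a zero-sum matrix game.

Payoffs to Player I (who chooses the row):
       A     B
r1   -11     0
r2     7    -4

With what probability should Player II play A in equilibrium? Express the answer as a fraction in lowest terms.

2/11

Row minima are -11 and -4, so Player I's maximin is -4; column maxima are 7 and 0, so Player II's minimax is 0. These differ, so the equilibrium is in mixed strategies.
Let Player II play A with probability q. Player I is indifferent when −11q = 7q − 4(1−q), giving q = 2/11.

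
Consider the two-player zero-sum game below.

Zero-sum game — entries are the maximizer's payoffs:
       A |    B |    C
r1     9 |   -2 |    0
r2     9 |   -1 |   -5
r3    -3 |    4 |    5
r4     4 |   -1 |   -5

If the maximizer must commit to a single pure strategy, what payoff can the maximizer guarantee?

The worst-case payoff for each row is r1: -2, r2: -5, r3: -3, r4: -5.
The best of these is -2.

-2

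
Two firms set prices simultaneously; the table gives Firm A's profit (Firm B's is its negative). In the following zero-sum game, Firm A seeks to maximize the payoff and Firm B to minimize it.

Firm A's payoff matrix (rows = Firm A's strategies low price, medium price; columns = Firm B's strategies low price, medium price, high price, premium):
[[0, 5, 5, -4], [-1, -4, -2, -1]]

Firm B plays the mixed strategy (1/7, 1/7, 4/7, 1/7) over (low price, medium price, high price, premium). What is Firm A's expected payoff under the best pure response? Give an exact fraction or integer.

low price: (0)·(1/7) + (5)·(1/7) + (5)·(4/7) + (-4)·(1/7) = 3.
medium price: (-1)·(1/7) + (-4)·(1/7) + (-2)·(4/7) + (-1)·(1/7) = -2.
The best pure response is low price with expected payoff 3.

3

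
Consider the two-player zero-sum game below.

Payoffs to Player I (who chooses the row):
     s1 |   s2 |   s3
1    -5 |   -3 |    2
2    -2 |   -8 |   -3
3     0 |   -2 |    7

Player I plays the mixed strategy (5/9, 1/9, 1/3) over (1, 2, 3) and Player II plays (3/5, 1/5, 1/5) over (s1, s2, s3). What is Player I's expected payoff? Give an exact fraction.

Against (3/5, 1/5, 1/5), each row's expected payoff is 1: -16/5; 2: -17/5; 3: 1.
Taking the (5/9, 1/9, 1/3)-weighted average: (5/9)·(-16/5) + (1/9)·(-17/5) + (1/3)·(1) = -82/45.

-82/45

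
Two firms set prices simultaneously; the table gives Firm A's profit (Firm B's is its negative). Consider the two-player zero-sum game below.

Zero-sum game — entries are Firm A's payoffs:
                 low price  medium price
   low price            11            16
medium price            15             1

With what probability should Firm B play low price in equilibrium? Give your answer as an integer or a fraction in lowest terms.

15/19

Row minima are 11 and 1, so Firm A's maximin is 11; column maxima are 15 and 16, so Firm B's minimax is 15. These differ, so the equilibrium is in mixed strategies.
Let Firm B play low price with probability q. Firm A is indifferent when 11q + 16(1−q) = 15q + (1−q), giving q = 15/19.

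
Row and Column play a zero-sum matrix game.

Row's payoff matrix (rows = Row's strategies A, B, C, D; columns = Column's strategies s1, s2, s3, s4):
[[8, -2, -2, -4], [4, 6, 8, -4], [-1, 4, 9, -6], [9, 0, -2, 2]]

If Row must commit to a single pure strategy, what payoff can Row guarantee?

-2

The worst-case payoff for each row is A: -4, B: -4, C: -6, D: -2.
The best of these is -2.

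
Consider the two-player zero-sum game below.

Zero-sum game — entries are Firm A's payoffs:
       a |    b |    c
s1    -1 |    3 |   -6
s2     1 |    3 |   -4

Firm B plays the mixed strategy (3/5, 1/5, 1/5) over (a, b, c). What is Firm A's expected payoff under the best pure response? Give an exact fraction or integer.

2/5

s1: (-1)·(3/5) + (3)·(1/5) + (-6)·(1/5) = -6/5.
s2: (1)·(3/5) + (3)·(1/5) + (-4)·(1/5) = 2/5.
The best pure response is s2 with expected payoff 2/5.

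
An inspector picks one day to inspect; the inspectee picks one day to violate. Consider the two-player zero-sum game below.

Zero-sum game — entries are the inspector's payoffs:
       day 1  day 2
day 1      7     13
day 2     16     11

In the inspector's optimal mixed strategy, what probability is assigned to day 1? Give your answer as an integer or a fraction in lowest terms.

5/11

Row minima are 7 and 11, so the inspector's maximin is 11; column maxima are 16 and 13, so the inspectee's minimax is 13. These differ, so the equilibrium is in mixed strategies.
Let the inspector play day 1 with probability p. The inspectee is indifferent when 7p + 16(1−p) = 13p + 11(1−p), giving p = 5/11.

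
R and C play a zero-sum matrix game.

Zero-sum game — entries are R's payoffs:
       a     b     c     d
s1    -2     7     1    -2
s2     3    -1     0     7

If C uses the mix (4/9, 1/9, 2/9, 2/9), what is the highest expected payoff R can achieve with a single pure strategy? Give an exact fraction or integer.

s1: (-2)·(4/9) + (7)·(1/9) + (1)·(2/9) + (-2)·(2/9) = -1/3.
s2: (3)·(4/9) + (-1)·(1/9) + (0)·(2/9) + (7)·(2/9) = 25/9.
The best pure response is s2 with expected payoff 25/9.

25/9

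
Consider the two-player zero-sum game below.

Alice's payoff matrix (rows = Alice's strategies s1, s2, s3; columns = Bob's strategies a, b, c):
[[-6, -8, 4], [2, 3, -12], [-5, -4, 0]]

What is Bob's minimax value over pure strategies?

2

The worst case (largest entry) in each column is a: 2, b: 3, c: 4.
The best (smallest) of these is 2.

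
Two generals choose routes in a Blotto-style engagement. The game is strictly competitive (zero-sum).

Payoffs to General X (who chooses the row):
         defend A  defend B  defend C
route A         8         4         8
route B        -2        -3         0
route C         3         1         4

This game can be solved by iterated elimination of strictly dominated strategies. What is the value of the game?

Row route C is strictly dominated by row route A (8>3, 4>1, 8>4); eliminate route C.
Row route B is strictly dominated by row route A (8>-2, 4>-3, 8>0); eliminate route B.
Column defend A is strictly dominated by defend B for General Y (4<8); eliminate defend A.
Column defend C is strictly dominated by defend B for General Y (4<8); eliminate defend C.
Only (route A, defend B) remains, with payoff 4.

4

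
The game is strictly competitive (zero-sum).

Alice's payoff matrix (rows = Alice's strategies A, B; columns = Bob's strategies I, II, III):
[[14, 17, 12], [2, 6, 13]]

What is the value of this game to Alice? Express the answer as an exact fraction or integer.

Column II is strictly dominated by I for Bob (it gives Alice more in every row).
The remaining 2×2 game on (A, B) × (I, III) has no saddle point. Let Alice play A with probability p; indifference gives 14p + 2(1−p) = 12p + 13(1−p), so p = 11/13.
Similarly Bob's optimal q on I is 1/13, and the value is 14·(1/13) + (12)·(12/13) = 158/13.

158/13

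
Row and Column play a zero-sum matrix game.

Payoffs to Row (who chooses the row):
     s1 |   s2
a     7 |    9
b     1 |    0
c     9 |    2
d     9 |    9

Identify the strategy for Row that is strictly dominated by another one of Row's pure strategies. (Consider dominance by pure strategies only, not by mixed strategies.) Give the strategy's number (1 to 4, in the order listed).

2

Compare b with a: 7 > 1, 9 > 0.
So a strictly dominates b for Row; b is strictly dominated.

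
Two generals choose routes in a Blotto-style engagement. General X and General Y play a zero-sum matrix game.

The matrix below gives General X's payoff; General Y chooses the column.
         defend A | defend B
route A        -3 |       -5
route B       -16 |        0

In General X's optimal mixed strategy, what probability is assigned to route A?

8/9

Row minima are -5 and -16, so General X's maximin is -5; column maxima are -3 and 0, so General Y's minimax is -3. These differ, so the equilibrium is in mixed strategies.
Let General X play route A with probability p. General Y is indifferent when −3p − 16(1−p) = −5p, giving p = 8/9.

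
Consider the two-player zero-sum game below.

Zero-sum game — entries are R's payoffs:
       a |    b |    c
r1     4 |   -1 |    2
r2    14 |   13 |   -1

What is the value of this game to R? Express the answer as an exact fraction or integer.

Column a is strictly dominated by b for C (it gives R more in every row).
The remaining 2×2 game on (r1, r2) × (b, c) has no saddle point. Let R play r1 with probability p; indifference gives −p + 13(1−p) = 2p − (1−p), so p = 14/17.
Similarly C's optimal q on b is 3/17, and the value is -1·(3/17) + (2)·(14/17) = 25/17.

25/17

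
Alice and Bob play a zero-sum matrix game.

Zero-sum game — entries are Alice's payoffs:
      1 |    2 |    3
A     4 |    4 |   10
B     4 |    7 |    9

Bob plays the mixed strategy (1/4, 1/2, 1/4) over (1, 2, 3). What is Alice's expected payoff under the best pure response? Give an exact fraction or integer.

A: (4)·(1/4) + (4)·(1/2) + (10)·(1/4) = 11/2.
B: (4)·(1/4) + (7)·(1/2) + (9)·(1/4) = 27/4.
The best pure response is B with expected payoff 27/4.

27/4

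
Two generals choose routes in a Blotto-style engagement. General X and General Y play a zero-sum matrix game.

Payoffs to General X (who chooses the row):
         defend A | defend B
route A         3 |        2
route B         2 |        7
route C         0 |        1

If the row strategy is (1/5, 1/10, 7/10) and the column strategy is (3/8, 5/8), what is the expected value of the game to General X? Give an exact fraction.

57/40

Against (3/8, 5/8), each row's expected payoff is route A: 19/8; route B: 41/8; route C: 5/8.
Taking the (1/5, 1/10, 7/10)-weighted average: (1/5)·(19/8) + (1/10)·(41/8) + (7/10)·(5/8) = 57/40.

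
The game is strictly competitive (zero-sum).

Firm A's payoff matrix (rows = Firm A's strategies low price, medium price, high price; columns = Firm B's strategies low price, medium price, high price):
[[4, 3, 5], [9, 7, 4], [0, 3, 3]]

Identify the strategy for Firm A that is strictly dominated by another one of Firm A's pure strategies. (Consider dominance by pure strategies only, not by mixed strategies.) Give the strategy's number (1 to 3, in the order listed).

3

Compare high price with medium price: 9 > 0, 7 > 3, 4 > 3.
So medium price strictly dominates high price for Firm A; high price is strictly dominated.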